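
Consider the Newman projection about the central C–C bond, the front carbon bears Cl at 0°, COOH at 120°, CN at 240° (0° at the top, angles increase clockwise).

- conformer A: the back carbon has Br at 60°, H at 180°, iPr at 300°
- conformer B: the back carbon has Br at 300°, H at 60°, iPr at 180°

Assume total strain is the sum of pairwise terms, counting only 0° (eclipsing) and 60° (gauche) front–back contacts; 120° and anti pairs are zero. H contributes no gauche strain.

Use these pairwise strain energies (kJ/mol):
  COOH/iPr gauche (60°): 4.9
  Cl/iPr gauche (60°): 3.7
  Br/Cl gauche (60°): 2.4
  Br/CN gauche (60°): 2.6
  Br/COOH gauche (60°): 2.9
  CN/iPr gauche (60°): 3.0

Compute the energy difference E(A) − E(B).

-0.9 kJ/mol

A (staggered): Cl–Br gauche, Cl–iPr gauche, COOH–Br gauche, CN–iPr gauche; 2.4 + 3.7 + 2.9 + 3.0 = 12.0 kJ/mol.
B (staggered): Cl–Br gauche, COOH–iPr gauche, CN–Br gauche, CN–iPr gauche; 2.4 + 4.9 + 2.6 + 3.0 = 12.9 kJ/mol.
E(A) − E(B) = 12.0 − 12.9 = -0.9 kJ/mol.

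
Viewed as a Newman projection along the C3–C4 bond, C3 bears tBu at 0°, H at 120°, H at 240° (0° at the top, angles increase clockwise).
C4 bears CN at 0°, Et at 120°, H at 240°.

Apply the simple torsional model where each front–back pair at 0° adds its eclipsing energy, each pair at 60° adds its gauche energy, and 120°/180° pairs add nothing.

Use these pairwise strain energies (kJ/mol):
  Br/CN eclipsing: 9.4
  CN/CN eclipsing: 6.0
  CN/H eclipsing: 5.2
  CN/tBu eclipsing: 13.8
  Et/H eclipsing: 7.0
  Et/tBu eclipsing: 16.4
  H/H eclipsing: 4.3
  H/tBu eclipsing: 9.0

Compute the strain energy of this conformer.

This conformer (eclipsed): tBu–CN eclipsed, H–Et eclipsed, H–H eclipsed; 13.8 + 7.0 + 4.3 = 25.1 kJ/mol.

25.1 kJ/mol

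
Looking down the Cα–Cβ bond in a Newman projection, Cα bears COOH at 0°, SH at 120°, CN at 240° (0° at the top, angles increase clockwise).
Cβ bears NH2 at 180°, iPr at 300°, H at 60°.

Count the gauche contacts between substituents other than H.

4

Non-H gauche pairs: COOH(0°)/iPr(300°); SH(120°)/NH2(180°); CN(240°)/NH2(180°); CN(240°)/iPr(300°) — 4 interactions.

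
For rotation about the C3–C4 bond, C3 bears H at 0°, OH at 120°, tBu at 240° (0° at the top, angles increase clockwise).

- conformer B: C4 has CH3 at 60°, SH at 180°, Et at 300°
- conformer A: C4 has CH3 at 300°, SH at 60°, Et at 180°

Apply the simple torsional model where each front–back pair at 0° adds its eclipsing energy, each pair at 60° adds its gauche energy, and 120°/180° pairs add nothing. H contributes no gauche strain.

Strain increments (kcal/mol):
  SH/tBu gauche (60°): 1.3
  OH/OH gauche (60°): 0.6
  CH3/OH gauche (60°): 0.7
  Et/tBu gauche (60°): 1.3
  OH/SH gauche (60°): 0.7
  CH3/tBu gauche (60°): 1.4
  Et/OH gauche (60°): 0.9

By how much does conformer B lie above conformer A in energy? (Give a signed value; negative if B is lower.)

-0.3 kcal/mol

B (staggered): OH(120°)/CH3(60°) gauche 0.7; OH(120°)/SH(180°) gauche 0.7; tBu(240°)/SH(180°) gauche 1.3; tBu(240°)/Et(300°) gauche 1.3 → 4.0 kcal/mol.
A (staggered): OH(120°)/SH(60°) gauche 0.7; OH(120°)/Et(180°) gauche 0.9; tBu(240°)/CH3(300°) gauche 1.4; tBu(240°)/Et(180°) gauche 1.3 → 4.3 kcal/mol.
E(B) − E(A) = 4.0 − 4.3 = -0.3 kcal/mol.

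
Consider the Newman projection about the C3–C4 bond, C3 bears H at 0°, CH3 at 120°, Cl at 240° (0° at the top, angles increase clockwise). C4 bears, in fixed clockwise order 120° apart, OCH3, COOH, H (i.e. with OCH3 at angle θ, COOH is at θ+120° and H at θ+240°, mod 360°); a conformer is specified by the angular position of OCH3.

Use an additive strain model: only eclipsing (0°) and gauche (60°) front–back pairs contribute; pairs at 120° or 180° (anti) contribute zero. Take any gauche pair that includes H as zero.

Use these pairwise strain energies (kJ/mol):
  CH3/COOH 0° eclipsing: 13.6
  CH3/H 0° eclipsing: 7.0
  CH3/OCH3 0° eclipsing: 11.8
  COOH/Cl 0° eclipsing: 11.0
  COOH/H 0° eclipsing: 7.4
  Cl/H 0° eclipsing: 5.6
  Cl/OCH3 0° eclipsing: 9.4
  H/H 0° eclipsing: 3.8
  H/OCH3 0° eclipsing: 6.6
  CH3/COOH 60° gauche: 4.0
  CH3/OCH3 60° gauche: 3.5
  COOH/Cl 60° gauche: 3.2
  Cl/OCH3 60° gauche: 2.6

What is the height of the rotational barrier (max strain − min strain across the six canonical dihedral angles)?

20.0 kJ/mol

OCH3 at 0° (eclipsed): H–OCH3 eclipsed, CH3–COOH eclipsed, Cl–H eclipsed; 6.6 + 13.6 + 5.6 = 25.8 kJ/mol.
OCH3 at 60° (staggered): CH3–OCH3 gauche, CH3–COOH gauche, Cl–COOH gauche; 3.5 + 4.0 + 3.2 = 10.7 kJ/mol.
OCH3 at 120° (eclipsed): H–H eclipsed, CH3–OCH3 eclipsed, Cl–COOH eclipsed; 3.8 + 11.8 + 11.0 = 26.6 kJ/mol.
OCH3 at 180° (staggered): CH3–OCH3 gauche, Cl–OCH3 gauche, Cl–COOH gauche; 3.5 + 2.6 + 3.2 = 9.3 kJ/mol.
OCH3 at 240° (eclipsed): H–COOH eclipsed, CH3–H eclipsed, Cl–OCH3 eclipsed; 7.4 + 7.0 + 9.4 = 23.8 kJ/mol.
OCH3 at 300° (staggered): CH3–COOH gauche, Cl–OCH3 gauche; 4.0 + 2.6 = 6.6 kJ/mol.
Max at 120° (26.6 kJ/mol), min at 300° (6.6 kJ/mol); barrier = 20.0 kJ/mol.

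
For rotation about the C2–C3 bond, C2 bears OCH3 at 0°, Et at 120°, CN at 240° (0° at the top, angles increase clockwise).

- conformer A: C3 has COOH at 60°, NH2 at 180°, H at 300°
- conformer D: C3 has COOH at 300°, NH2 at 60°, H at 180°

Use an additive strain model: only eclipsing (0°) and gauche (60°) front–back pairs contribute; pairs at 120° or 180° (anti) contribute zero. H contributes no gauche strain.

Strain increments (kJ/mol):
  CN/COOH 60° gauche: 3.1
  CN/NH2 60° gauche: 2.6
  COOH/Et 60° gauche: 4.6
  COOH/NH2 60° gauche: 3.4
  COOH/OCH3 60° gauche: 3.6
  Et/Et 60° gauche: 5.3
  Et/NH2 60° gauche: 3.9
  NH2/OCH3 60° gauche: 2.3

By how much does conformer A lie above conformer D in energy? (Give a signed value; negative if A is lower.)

+1.8 kJ/mol

A is staggered. OCH3 at 0° is gauche with COOH at 60° (3.6); Et at 120° is gauche with COOH at 60° (4.6); Et at 120° is gauche with NH2 at 180° (3.9); CN at 240° is gauche with NH2 at 180° (2.6). Total 14.7 kJ/mol.
D is staggered. OCH3 at 0° is gauche with COOH at 300° (3.6); OCH3 at 0° is gauche with NH2 at 60° (2.3); Et at 120° is gauche with NH2 at 60° (3.9); CN at 240° is gauche with COOH at 300° (3.1). Total 12.9 kJ/mol.
E(A) − E(D) = 14.7 − 12.9 = +1.8 kJ/mol.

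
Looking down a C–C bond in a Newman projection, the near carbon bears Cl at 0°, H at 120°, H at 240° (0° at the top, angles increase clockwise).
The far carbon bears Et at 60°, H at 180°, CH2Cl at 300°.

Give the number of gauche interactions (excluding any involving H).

Non-H gauche pairs: Cl(0°)/Et(60°); Cl(0°)/CH2Cl(300°) — 2 interactions.

2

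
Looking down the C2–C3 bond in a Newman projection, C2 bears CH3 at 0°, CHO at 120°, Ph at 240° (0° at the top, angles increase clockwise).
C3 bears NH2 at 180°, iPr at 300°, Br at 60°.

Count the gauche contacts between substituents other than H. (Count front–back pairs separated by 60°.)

6

Non-H gauche pairs: CH3(0°)/iPr(300°); CH3(0°)/Br(60°); CHO(120°)/NH2(180°); CHO(120°)/Br(60°); Ph(240°)/NH2(180°); Ph(240°)/iPr(300°) — 6 interactions.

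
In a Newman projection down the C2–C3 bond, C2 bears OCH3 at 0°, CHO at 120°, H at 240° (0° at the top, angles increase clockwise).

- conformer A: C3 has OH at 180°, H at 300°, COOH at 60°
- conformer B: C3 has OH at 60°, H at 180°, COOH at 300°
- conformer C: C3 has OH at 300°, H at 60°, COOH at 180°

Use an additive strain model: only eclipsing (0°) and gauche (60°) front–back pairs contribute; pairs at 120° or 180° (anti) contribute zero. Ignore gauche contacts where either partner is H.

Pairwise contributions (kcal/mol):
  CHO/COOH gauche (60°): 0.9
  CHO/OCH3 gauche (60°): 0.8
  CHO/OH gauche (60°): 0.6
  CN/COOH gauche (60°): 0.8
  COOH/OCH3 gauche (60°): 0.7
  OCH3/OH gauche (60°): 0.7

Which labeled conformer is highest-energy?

A is staggered. OCH3 at 0° is gauche with COOH at 60° (0.7); CHO at 120° is gauche with OH at 180° (0.6); CHO at 120° is gauche with COOH at 60° (0.9). Total 2.2 kcal/mol.
B is staggered. OCH3 at 0° is gauche with OH at 60° (0.7); OCH3 at 0° is gauche with COOH at 300° (0.7); CHO at 120° is gauche with OH at 60° (0.6). Total 2.0 kcal/mol.
C is staggered. OCH3 at 0° is gauche with OH at 300° (0.7); CHO at 120° is gauche with COOH at 180° (0.9). Total 1.6 kcal/mol.
A has the highest total (2.2 kcal/mol).

A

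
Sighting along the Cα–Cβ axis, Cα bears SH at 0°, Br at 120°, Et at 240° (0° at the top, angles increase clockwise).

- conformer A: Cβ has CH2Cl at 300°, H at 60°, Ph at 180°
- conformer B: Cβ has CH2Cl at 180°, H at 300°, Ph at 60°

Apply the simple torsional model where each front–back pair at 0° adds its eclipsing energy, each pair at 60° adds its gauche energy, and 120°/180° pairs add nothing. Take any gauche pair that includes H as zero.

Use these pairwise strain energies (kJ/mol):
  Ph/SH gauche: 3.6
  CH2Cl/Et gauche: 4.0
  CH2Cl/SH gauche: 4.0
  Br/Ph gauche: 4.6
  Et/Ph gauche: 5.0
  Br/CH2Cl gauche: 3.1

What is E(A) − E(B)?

+2.3 kJ/mol

A (staggered): SH(0°)/CH2Cl(300°) gauche 4.0; Br(120°)/Ph(180°) gauche 4.6; Et(240°)/CH2Cl(300°) gauche 4.0; Et(240°)/Ph(180°) gauche 5.0 → 17.6 kJ/mol.
B (staggered): SH(0°)/Ph(60°) gauche 3.6; Br(120°)/CH2Cl(180°) gauche 3.1; Br(120°)/Ph(60°) gauche 4.6; Et(240°)/CH2Cl(180°) gauche 4.0 → 15.3 kJ/mol.
E(A) − E(B) = 17.6 − 15.3 = +2.3 kJ/mol.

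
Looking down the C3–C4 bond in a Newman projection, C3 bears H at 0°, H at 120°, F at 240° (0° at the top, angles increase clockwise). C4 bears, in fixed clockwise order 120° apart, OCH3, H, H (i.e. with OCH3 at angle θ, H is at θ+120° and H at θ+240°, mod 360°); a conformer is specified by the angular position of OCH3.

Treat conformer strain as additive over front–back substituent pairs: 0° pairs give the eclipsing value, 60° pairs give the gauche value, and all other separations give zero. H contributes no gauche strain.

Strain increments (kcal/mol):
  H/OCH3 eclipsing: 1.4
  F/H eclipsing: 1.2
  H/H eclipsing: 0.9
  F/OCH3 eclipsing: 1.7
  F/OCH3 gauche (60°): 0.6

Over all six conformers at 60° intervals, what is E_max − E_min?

3.5 kcal/mol

OCH3 at 0° (eclipsed): H(0°)/OCH3(0°) eclipsed 1.4; H(120°)/H(120°) eclipsed 0.9; F(240°)/H(240°) eclipsed 1.2 → 3.5 kcal/mol.
OCH3 at 60° (staggered): no non-H gauche contacts → 0.0 kcal/mol.
OCH3 at 120° (eclipsed): H(0°)/H(0°) eclipsed 0.9; H(120°)/OCH3(120°) eclipsed 1.4; F(240°)/H(240°) eclipsed 1.2 → 3.5 kcal/mol.
OCH3 at 180° (staggered): F(240°)/OCH3(180°) gauche 0.6 → 0.6 kcal/mol.
OCH3 at 240° (eclipsed): H(0°)/H(0°) eclipsed 0.9; H(120°)/H(120°) eclipsed 0.9; F(240°)/OCH3(240°) eclipsed 1.7 → 3.5 kcal/mol.
OCH3 at 300° (staggered): F(240°)/OCH3(300°) gauche 0.6 → 0.6 kcal/mol.
Max at 0° (3.5 kcal/mol), min at 60° (0.0 kcal/mol); barrier = 3.5 kcal/mol.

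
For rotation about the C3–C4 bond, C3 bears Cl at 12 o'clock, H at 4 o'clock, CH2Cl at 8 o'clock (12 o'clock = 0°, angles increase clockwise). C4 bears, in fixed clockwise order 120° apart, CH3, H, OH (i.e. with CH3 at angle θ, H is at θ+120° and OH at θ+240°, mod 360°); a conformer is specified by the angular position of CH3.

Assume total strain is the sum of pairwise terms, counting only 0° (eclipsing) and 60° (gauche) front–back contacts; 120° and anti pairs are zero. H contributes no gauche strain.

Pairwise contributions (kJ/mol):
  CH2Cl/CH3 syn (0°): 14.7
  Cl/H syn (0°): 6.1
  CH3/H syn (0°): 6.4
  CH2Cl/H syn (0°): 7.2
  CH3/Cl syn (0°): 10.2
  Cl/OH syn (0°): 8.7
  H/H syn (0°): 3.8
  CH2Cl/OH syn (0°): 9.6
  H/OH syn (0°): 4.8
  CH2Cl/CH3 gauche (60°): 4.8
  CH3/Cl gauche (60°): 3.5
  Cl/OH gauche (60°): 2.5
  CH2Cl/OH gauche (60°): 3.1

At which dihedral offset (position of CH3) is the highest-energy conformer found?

240°

CH3 at 0° (eclipsed): Cl(0°)/CH3(0°) eclipsed 10.2; H(120°)/H(120°) eclipsed 3.8; CH2Cl(240°)/OH(240°) eclipsed 9.6 → 23.6 kJ/mol.
CH3 at 60° (staggered): Cl(0°)/CH3(60°) gauche 3.5; Cl(0°)/OH(300°) gauche 2.5; CH2Cl(240°)/OH(300°) gauche 3.1 → 9.1 kJ/mol.
CH3 at 120° (eclipsed): Cl(0°)/OH(0°) eclipsed 8.7; H(120°)/CH3(120°) eclipsed 6.4; CH2Cl(240°)/H(240°) eclipsed 7.2 → 22.3 kJ/mol.
CH3 at 180° (staggered): Cl(0°)/OH(60°) gauche 2.5; CH2Cl(240°)/CH3(180°) gauche 4.8 → 7.3 kJ/mol.
CH3 at 240° (eclipsed): Cl(0°)/H(0°) eclipsed 6.1; H(120°)/OH(120°) eclipsed 4.8; CH2Cl(240°)/CH3(240°) eclipsed 14.7 → 25.6 kJ/mol.
CH3 at 300° (staggered): Cl(0°)/CH3(300°) gauche 3.5; CH2Cl(240°)/CH3(300°) gauche 4.8; CH2Cl(240°)/OH(180°) gauche 3.1 → 11.4 kJ/mol.
The maximum (25.6 kJ/mol) occurs with CH3 at 240°.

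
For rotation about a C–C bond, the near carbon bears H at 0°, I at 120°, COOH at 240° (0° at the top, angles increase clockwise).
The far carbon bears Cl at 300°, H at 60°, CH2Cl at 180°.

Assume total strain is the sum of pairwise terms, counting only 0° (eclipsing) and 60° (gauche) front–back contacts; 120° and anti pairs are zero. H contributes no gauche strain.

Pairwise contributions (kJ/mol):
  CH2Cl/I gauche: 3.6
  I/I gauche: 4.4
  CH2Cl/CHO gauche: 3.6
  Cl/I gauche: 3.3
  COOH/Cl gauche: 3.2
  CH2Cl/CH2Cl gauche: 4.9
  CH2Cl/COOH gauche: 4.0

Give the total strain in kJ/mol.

10.8 kJ/mol

This conformer (staggered): I(120°)/CH2Cl(180°) gauche 3.6; COOH(240°)/Cl(300°) gauche 3.2; COOH(240°)/CH2Cl(180°) gauche 4.0 → 10.8 kJ/mol.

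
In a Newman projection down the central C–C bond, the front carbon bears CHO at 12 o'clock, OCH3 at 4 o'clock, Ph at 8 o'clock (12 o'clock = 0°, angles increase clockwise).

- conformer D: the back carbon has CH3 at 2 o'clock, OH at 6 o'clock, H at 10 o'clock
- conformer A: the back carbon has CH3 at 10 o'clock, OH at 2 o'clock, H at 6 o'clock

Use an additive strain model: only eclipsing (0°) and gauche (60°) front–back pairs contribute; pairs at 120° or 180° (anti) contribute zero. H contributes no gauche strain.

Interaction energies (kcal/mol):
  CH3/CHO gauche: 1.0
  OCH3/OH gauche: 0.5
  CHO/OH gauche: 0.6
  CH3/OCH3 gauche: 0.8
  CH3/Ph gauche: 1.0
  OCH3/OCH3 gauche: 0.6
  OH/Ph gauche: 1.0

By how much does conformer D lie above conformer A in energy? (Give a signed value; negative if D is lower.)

D (staggered): CHO(0°)/CH3(60°) gauche 1.0; OCH3(120°)/CH3(60°) gauche 0.8; OCH3(120°)/OH(180°) gauche 0.5; Ph(240°)/OH(180°) gauche 1.0 → 3.3 kcal/mol.
A (staggered): CHO(0°)/CH3(300°) gauche 1.0; CHO(0°)/OH(60°) gauche 0.6; OCH3(120°)/OH(60°) gauche 0.5; Ph(240°)/CH3(300°) gauche 1.0 → 3.1 kcal/mol.
E(D) − E(A) = 3.3 − 3.1 = +0.2 kcal/mol.

+0.2 kcal/mol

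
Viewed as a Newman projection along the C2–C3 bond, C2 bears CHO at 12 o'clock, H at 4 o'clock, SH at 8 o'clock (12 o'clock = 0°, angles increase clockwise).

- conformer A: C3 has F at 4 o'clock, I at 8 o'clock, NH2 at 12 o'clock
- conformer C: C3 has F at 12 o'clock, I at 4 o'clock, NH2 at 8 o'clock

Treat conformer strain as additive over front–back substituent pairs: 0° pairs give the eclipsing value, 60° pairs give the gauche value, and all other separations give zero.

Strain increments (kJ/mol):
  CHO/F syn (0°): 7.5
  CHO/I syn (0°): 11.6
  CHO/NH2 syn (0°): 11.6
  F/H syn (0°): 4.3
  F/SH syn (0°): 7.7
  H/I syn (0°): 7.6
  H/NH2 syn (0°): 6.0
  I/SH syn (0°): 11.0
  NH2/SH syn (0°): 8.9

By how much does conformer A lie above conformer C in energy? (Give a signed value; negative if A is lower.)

+2.9 kJ/mol

A (eclipsed): CHO(0°)/NH2(0°) eclipsed 11.6; H(120°)/F(120°) eclipsed 4.3; SH(240°)/I(240°) eclipsed 11.0 → 26.9 kJ/mol.
C (eclipsed): CHO(0°)/F(0°) eclipsed 7.5; H(120°)/I(120°) eclipsed 7.6; SH(240°)/NH2(240°) eclipsed 8.9 → 24.0 kJ/mol.
E(A) − E(C) = 26.9 − 24.0 = +2.9 kJ/mol.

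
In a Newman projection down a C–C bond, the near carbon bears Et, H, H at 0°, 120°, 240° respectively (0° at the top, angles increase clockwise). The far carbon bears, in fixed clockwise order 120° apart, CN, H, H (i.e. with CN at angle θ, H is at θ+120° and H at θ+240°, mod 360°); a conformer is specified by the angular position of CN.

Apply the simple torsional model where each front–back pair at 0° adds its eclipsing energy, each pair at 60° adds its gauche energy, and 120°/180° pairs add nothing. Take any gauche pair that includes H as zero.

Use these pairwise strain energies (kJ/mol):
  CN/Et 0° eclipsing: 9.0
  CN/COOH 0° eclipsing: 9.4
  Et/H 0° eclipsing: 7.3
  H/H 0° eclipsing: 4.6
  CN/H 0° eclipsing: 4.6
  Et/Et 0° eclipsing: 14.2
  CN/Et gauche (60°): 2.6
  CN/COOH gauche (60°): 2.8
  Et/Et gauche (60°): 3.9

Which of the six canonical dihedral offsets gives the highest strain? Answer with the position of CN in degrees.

CN at 0° (eclipsed): Et(0°)/CN(0°) eclipsed 9.0; H(120°)/H(120°) eclipsed 4.6; H(240°)/H(240°) eclipsed 4.6 → 18.2 kJ/mol.
CN at 60° (staggered): Et(0°)/CN(60°) gauche 2.6 → 2.6 kJ/mol.
CN at 120° (eclipsed): Et(0°)/H(0°) eclipsed 7.3; H(120°)/CN(120°) eclipsed 4.6; H(240°)/H(240°) eclipsed 4.6 → 16.5 kJ/mol.
CN at 180° (staggered): no non-H gauche contacts → 0.0 kJ/mol.
CN at 240° (eclipsed): Et(0°)/H(0°) eclipsed 7.3; H(120°)/H(120°) eclipsed 4.6; H(240°)/CN(240°) eclipsed 4.6 → 16.5 kJ/mol.
CN at 300° (staggered): Et(0°)/CN(300°) gauche 2.6 → 2.6 kJ/mol.
The maximum (18.2 kJ/mol) occurs with CN at 0°.

0°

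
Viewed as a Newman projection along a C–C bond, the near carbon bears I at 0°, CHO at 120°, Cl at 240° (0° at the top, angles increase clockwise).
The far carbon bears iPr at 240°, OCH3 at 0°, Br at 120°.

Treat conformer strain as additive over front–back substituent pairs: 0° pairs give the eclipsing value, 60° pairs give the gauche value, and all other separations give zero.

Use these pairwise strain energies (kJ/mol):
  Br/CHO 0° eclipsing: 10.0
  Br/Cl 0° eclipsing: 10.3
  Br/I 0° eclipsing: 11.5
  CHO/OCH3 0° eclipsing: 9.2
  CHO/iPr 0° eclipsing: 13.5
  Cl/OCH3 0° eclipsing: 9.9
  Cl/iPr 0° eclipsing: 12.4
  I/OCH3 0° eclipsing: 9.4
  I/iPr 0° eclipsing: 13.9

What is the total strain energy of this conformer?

31.8 kJ/mol

This conformer (eclipsed): I–OCH3 eclipsed, CHO–Br eclipsed, Cl–iPr eclipsed; 9.4 + 10.0 + 12.4 = 31.8 kJ/mol.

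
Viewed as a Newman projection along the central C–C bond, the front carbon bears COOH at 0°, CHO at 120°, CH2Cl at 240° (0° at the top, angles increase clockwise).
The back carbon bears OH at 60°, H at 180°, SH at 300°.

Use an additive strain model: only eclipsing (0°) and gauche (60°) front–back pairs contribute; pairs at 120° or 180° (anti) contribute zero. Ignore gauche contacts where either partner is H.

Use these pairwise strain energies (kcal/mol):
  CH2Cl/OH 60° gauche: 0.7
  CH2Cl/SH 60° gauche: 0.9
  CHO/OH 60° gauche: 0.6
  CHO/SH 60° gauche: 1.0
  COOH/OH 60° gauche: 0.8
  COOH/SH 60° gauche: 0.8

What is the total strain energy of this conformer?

3.1 kcal/mol

This conformer (staggered): COOH–OH gauche, COOH–SH gauche, CHO–OH gauche, CH2Cl–SH gauche; 0.8 + 0.8 + 0.6 + 0.9 = 3.1 kcal/mol.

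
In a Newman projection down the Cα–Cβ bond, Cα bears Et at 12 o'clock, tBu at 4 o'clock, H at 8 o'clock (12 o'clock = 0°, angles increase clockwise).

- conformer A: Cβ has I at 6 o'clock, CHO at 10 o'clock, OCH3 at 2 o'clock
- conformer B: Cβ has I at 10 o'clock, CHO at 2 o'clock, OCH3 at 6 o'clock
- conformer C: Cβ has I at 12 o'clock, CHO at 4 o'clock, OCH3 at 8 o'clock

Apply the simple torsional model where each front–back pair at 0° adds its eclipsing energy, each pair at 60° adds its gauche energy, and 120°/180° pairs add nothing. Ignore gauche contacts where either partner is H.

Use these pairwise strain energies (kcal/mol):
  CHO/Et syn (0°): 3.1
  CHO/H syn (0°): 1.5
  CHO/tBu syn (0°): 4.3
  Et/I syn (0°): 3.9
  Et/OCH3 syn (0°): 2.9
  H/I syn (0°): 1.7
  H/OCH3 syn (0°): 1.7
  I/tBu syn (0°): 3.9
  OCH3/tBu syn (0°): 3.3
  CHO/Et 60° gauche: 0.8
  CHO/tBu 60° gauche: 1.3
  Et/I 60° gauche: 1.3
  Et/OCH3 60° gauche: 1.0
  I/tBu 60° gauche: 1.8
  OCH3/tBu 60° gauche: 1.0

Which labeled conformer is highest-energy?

A (staggered): Et–CHO gauche, Et–OCH3 gauche, tBu–I gauche, tBu–OCH3 gauche; 0.8 + 1.0 + 1.8 + 1.0 = 4.6 kcal/mol.
B (staggered): Et–I gauche, Et–CHO gauche, tBu–CHO gauche, tBu–OCH3 gauche; 1.3 + 0.8 + 1.3 + 1.0 = 4.4 kcal/mol.
C (eclipsed): Et–I eclipsed, tBu–CHO eclipsed, H–OCH3 eclipsed; 3.9 + 4.3 + 1.7 = 9.9 kcal/mol.
C has the highest total (9.9 kcal/mol).

C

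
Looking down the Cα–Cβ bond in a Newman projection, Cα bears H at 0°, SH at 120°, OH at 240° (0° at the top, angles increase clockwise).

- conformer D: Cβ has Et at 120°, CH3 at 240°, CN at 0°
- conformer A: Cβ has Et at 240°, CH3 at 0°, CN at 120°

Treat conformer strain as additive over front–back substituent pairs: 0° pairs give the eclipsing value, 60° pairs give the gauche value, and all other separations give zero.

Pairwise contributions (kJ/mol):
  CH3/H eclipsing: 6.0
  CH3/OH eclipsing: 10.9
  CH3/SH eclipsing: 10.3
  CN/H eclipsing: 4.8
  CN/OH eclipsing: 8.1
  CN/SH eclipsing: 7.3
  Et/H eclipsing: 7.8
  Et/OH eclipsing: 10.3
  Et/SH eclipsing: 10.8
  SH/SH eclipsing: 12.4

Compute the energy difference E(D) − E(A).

D (eclipsed): H(0°)/CN(0°) eclipsed 4.8; SH(120°)/Et(120°) eclipsed 10.8; OH(240°)/CH3(240°) eclipsed 10.9 → 26.5 kJ/mol.
A (eclipsed): H(0°)/CH3(0°) eclipsed 6.0; SH(120°)/CN(120°) eclipsed 7.3; OH(240°)/Et(240°) eclipsed 10.3 → 23.6 kJ/mol.
E(D) − E(A) = 26.5 − 23.6 = +2.9 kJ/mol.

+2.9 kJ/mol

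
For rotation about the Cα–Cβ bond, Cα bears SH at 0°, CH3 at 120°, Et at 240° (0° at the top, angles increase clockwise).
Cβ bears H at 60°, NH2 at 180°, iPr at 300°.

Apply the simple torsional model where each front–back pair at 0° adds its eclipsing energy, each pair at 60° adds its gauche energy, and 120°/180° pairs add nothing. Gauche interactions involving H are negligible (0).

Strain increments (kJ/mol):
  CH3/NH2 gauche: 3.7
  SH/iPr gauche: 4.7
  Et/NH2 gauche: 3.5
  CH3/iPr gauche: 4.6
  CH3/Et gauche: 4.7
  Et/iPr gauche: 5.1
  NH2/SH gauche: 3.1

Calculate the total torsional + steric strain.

This conformer is staggered. SH at 0° is gauche with iPr at 300° (4.7); CH3 at 120° is gauche with NH2 at 180° (3.7); Et at 240° is gauche with NH2 at 180° (3.5); Et at 240° is gauche with iPr at 300° (5.1). Total 17.0 kJ/mol.

17.0 kJ/mol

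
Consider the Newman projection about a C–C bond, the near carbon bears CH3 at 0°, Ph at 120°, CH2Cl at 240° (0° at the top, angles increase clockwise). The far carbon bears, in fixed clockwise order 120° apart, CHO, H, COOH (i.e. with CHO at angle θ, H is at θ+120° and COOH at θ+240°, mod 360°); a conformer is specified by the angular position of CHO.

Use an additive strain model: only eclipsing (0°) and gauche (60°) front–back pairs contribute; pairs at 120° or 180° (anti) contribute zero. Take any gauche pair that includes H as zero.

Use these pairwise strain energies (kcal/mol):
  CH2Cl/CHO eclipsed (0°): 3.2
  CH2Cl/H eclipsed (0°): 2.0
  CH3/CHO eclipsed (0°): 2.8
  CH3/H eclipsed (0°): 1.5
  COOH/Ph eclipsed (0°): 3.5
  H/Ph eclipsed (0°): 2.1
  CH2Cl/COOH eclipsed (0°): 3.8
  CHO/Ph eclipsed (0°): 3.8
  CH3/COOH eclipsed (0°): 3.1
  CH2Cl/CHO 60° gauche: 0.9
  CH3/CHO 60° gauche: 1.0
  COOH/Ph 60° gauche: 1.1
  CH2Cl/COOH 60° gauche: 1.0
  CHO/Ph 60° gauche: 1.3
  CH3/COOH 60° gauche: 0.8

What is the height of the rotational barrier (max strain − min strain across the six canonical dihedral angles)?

CHO at 0° (eclipsed): CH3–CHO eclipsed, Ph–H eclipsed, CH2Cl–COOH eclipsed; 2.8 + 2.1 + 3.8 = 8.7 kcal/mol.
CHO at 60° (staggered): CH3–CHO gauche, CH3–COOH gauche, Ph–CHO gauche, CH2Cl–COOH gauche; 1.0 + 0.8 + 1.3 + 1.0 = 4.1 kcal/mol.
CHO at 120° (eclipsed): CH3–COOH eclipsed, Ph–CHO eclipsed, CH2Cl–H eclipsed; 3.1 + 3.8 + 2.0 = 8.9 kcal/mol.
CHO at 180° (staggered): CH3–COOH gauche, Ph–CHO gauche, Ph–COOH gauche, CH2Cl–CHO gauche; 0.8 + 1.3 + 1.1 + 0.9 = 4.1 kcal/mol.
CHO at 240° (eclipsed): CH3–H eclipsed, Ph–COOH eclipsed, CH2Cl–CHO eclipsed; 1.5 + 3.5 + 3.2 = 8.2 kcal/mol.
CHO at 300° (staggered): CH3–CHO gauche, Ph–COOH gauche, CH2Cl–CHO gauche, CH2Cl–COOH gauche; 1.0 + 1.1 + 0.9 + 1.0 = 4.0 kcal/mol.
Max at 120° (8.9 kcal/mol), min at 300° (4.0 kcal/mol); barrier = 4.9 kcal/mol.

4.9 kcal/mol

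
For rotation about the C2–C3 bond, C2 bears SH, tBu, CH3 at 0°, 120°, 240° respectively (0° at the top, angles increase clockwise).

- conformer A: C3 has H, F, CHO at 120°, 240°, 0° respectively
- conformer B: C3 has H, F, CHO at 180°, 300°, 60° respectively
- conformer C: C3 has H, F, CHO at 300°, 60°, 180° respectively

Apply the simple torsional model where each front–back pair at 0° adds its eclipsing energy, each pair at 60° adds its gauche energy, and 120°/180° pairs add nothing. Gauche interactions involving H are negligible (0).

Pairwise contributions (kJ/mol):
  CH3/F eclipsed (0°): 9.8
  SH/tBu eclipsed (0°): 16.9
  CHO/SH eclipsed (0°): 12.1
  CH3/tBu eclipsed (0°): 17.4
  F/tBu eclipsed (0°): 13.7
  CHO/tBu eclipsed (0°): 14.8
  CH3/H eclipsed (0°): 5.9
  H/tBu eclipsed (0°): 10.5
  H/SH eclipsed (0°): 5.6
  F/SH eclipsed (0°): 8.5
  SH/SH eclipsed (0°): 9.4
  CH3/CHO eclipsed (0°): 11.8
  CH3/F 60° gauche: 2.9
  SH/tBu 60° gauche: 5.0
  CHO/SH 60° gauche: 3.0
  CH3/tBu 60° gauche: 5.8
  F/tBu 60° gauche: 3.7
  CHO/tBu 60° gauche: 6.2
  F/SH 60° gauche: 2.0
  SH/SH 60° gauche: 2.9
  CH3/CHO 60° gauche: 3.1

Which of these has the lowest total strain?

B

A (eclipsed): SH–CHO eclipsed, tBu–H eclipsed, CH3–F eclipsed; 12.1 + 10.5 + 9.8 = 32.4 kJ/mol.
B (staggered): SH–F gauche, SH–CHO gauche, tBu–CHO gauche, CH3–F gauche; 2.0 + 3.0 + 6.2 + 2.9 = 14.1 kJ/mol.
C (staggered): SH–F gauche, tBu–F gauche, tBu–CHO gauche, CH3–CHO gauche; 2.0 + 3.7 + 6.2 + 3.1 = 15.0 kJ/mol.
B has the lowest total (14.1 kJ/mol).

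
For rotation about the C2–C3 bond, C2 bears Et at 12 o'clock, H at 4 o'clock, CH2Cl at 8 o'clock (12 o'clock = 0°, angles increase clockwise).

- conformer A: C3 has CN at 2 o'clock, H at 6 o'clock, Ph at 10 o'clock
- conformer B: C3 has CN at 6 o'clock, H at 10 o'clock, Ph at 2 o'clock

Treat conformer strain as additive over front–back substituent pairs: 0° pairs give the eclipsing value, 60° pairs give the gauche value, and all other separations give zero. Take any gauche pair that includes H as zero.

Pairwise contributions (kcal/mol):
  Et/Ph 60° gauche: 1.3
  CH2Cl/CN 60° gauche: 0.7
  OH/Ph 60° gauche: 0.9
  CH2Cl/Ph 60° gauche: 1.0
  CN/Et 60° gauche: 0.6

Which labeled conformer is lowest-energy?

A is staggered. Et at 0° is gauche with CN at 60° (0.6); Et at 0° is gauche with Ph at 300° (1.3); CH2Cl at 240° is gauche with Ph at 300° (1.0). Total 2.9 kcal/mol.
B is staggered. Et at 0° is gauche with Ph at 60° (1.3); CH2Cl at 240° is gauche with CN at 180° (0.7). Total 2.0 kcal/mol.
B has the lowest total (2.0 kcal/mol).

B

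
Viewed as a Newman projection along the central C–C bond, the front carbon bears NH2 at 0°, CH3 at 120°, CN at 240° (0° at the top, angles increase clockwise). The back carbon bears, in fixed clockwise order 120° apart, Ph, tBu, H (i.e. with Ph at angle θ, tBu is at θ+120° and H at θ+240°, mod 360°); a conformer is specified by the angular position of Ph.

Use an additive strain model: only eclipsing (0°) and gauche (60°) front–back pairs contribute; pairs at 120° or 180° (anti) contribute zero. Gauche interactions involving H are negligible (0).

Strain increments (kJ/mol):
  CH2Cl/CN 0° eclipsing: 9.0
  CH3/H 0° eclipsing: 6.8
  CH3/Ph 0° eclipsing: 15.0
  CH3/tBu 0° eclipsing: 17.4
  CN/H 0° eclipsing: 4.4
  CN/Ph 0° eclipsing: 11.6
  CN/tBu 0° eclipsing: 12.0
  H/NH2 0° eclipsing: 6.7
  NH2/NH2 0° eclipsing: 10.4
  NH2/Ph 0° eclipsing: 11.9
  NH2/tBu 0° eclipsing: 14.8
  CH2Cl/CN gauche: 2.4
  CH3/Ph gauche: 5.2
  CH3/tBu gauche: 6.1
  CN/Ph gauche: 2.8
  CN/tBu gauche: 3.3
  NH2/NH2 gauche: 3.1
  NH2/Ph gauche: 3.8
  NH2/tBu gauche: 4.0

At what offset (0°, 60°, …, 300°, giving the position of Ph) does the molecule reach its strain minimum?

180°

Ph at 0° (eclipsed): NH2(0°)/Ph(0°) eclipsed 11.9; CH3(120°)/tBu(120°) eclipsed 17.4; CN(240°)/H(240°) eclipsed 4.4 → 33.7 kJ/mol.
Ph at 60° (staggered): NH2(0°)/Ph(60°) gauche 3.8; CH3(120°)/Ph(60°) gauche 5.2; CH3(120°)/tBu(180°) gauche 6.1; CN(240°)/tBu(180°) gauche 3.3 → 18.4 kJ/mol.
Ph at 120° (eclipsed): NH2(0°)/H(0°) eclipsed 6.7; CH3(120°)/Ph(120°) eclipsed 15.0; CN(240°)/tBu(240°) eclipsed 12.0 → 33.7 kJ/mol.
Ph at 180° (staggered): NH2(0°)/tBu(300°) gauche 4.0; CH3(120°)/Ph(180°) gauche 5.2; CN(240°)/Ph(180°) gauche 2.8; CN(240°)/tBu(300°) gauche 3.3 → 15.3 kJ/mol.
Ph at 240° (eclipsed): NH2(0°)/tBu(0°) eclipsed 14.8; CH3(120°)/H(120°) eclipsed 6.8; CN(240°)/Ph(240°) eclipsed 11.6 → 33.2 kJ/mol.
Ph at 300° (staggered): NH2(0°)/Ph(300°) gauche 3.8; NH2(0°)/tBu(60°) gauche 4.0; CH3(120°)/tBu(60°) gauche 6.1; CN(240°)/Ph(300°) gauche 2.8 → 16.7 kJ/mol.
The minimum (15.3 kJ/mol) occurs with Ph at 180°.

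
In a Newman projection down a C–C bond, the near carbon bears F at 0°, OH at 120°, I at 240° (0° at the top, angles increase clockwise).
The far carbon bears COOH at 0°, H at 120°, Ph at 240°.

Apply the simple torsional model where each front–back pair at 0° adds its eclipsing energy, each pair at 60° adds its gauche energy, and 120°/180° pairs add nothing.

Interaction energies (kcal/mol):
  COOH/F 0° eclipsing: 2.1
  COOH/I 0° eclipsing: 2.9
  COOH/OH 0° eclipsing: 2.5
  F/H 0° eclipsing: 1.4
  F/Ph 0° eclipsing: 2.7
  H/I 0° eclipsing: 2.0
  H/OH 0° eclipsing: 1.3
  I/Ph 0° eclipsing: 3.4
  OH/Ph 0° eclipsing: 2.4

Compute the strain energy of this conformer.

6.8 kcal/mol

This conformer is eclipsed. F at 0° is eclipsed with COOH at 0° (2.1); OH at 120° is eclipsed with H at 120° (1.3); I at 240° is eclipsed with Ph at 240° (3.4). Total 6.8 kcal/mol.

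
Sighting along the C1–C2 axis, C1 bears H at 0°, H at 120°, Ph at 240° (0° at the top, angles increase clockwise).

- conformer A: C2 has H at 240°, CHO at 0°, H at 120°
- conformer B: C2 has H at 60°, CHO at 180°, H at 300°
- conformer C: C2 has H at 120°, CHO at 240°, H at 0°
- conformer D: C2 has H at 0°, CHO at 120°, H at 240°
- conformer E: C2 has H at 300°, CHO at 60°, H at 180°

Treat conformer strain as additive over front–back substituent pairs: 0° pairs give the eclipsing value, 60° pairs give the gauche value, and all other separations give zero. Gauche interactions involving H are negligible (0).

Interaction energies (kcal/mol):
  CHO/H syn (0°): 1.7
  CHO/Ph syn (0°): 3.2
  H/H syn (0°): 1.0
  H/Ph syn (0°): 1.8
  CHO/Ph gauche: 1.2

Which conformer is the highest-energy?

A (eclipsed): H(0°)/CHO(0°) eclipsed 1.7; H(120°)/H(120°) eclipsed 1.0; Ph(240°)/H(240°) eclipsed 1.8 → 4.5 kcal/mol.
B (staggered): Ph(240°)/CHO(180°) gauche 1.2 → 1.2 kcal/mol.
C (eclipsed): H(0°)/H(0°) eclipsed 1.0; H(120°)/H(120°) eclipsed 1.0; Ph(240°)/CHO(240°) eclipsed 3.2 → 5.2 kcal/mol.
D (eclipsed): H(0°)/H(0°) eclipsed 1.0; H(120°)/CHO(120°) eclipsed 1.7; Ph(240°)/H(240°) eclipsed 1.8 → 4.5 kcal/mol.
E (staggered): no non-H gauche contacts → 0.0 kcal/mol.
C has the highest total (5.2 kcal/mol).

C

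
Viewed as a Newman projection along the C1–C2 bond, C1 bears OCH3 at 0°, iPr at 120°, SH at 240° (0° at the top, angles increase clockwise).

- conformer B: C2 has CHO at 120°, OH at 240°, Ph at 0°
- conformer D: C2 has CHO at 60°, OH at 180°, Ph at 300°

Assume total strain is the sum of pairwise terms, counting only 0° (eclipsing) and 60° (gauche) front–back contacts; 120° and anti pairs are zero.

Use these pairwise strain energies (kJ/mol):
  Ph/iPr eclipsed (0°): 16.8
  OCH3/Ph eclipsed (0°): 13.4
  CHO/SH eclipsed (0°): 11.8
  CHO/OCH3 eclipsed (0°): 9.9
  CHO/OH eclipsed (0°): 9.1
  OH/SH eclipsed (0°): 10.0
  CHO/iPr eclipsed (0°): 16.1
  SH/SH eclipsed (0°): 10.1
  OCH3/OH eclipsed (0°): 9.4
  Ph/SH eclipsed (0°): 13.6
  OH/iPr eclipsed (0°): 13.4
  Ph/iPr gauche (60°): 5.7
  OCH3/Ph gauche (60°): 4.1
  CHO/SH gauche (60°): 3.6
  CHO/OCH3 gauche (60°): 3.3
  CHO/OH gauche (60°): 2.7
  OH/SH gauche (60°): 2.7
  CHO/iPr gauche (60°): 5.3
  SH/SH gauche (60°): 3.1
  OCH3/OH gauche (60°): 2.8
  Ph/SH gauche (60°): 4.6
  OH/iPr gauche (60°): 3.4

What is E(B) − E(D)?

+16.1 kJ/mol

B (eclipsed): OCH3(0°)/Ph(0°) eclipsed 13.4; iPr(120°)/CHO(120°) eclipsed 16.1; SH(240°)/OH(240°) eclipsed 10.0 → 39.5 kJ/mol.
D (staggered): OCH3(0°)/CHO(60°) gauche 3.3; OCH3(0°)/Ph(300°) gauche 4.1; iPr(120°)/CHO(60°) gauche 5.3; iPr(120°)/OH(180°) gauche 3.4; SH(240°)/OH(180°) gauche 2.7; SH(240°)/Ph(300°) gauche 4.6 → 23.4 kJ/mol.
E(B) − E(D) = 39.5 − 23.4 = +16.1 kJ/mol.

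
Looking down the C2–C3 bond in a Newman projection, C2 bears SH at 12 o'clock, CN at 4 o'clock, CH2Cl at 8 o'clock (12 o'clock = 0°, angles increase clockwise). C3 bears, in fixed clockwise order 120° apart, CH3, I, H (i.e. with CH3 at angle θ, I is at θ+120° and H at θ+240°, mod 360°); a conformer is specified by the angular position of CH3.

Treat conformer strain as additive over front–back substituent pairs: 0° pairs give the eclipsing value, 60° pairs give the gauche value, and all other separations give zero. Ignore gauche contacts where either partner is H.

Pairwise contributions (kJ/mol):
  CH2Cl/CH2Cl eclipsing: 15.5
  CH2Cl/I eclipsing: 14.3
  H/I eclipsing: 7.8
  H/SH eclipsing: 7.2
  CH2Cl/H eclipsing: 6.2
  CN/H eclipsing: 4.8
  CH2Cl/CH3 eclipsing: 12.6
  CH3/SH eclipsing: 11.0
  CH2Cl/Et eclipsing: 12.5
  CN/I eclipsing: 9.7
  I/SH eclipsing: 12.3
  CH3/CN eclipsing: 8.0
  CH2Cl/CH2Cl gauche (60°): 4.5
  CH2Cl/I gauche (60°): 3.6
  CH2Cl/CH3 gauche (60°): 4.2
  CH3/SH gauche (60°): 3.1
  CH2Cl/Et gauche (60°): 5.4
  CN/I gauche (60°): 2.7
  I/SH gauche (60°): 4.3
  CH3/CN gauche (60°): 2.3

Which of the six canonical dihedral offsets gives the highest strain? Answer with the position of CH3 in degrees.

240°

CH3 at 0° (eclipsed): SH–CH3 eclipsed, CN–I eclipsed, CH2Cl–H eclipsed; 11.0 + 9.7 + 6.2 = 26.9 kJ/mol.
CH3 at 60° (staggered): SH–CH3 gauche, CN–CH3 gauche, CN–I gauche, CH2Cl–I gauche; 3.1 + 2.3 + 2.7 + 3.6 = 11.7 kJ/mol.
CH3 at 120° (eclipsed): SH–H eclipsed, CN–CH3 eclipsed, CH2Cl–I eclipsed; 7.2 + 8.0 + 14.3 = 29.5 kJ/mol.
CH3 at 180° (staggered): SH–I gauche, CN–CH3 gauche, CH2Cl–CH3 gauche, CH2Cl–I gauche; 4.3 + 2.3 + 4.2 + 3.6 = 14.4 kJ/mol.
CH3 at 240° (eclipsed): SH–I eclipsed, CN–H eclipsed, CH2Cl–CH3 eclipsed; 12.3 + 4.8 + 12.6 = 29.7 kJ/mol.
CH3 at 300° (staggered): SH–CH3 gauche, SH–I gauche, CN–I gauche, CH2Cl–CH3 gauche; 3.1 + 4.3 + 2.7 + 4.2 = 14.3 kJ/mol.
The maximum (29.7 kJ/mol) occurs with CH3 at 240°.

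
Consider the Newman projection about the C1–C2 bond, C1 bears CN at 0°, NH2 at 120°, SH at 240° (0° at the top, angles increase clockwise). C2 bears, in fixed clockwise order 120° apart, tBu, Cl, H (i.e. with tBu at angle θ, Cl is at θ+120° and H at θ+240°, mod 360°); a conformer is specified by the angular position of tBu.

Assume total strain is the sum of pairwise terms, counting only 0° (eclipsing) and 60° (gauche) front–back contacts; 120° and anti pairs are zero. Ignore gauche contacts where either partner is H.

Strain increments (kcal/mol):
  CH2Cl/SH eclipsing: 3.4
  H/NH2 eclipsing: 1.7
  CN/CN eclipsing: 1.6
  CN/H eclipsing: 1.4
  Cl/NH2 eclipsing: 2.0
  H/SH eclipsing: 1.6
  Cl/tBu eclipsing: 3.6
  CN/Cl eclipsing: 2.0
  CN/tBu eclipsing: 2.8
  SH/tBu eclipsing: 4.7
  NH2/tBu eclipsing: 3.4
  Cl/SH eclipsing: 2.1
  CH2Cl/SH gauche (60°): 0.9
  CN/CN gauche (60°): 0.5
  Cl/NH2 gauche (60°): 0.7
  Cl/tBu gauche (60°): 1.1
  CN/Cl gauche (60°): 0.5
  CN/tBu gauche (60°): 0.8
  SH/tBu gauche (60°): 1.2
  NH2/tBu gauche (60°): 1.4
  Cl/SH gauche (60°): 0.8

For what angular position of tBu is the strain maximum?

240°

tBu at 0° (eclipsed): CN(0°)/tBu(0°) eclipsed 2.8; NH2(120°)/Cl(120°) eclipsed 2.0; SH(240°)/H(240°) eclipsed 1.6 → 6.4 kcal/mol.
tBu at 60° (staggered): CN(0°)/tBu(60°) gauche 0.8; NH2(120°)/tBu(60°) gauche 1.4; NH2(120°)/Cl(180°) gauche 0.7; SH(240°)/Cl(180°) gauche 0.8 → 3.7 kcal/mol.
tBu at 120° (eclipsed): CN(0°)/H(0°) eclipsed 1.4; NH2(120°)/tBu(120°) eclipsed 3.4; SH(240°)/Cl(240°) eclipsed 2.1 → 6.9 kcal/mol.
tBu at 180° (staggered): CN(0°)/Cl(300°) gauche 0.5; NH2(120°)/tBu(180°) gauche 1.4; SH(240°)/tBu(180°) gauche 1.2; SH(240°)/Cl(300°) gauche 0.8 → 3.9 kcal/mol.
tBu at 240° (eclipsed): CN(0°)/Cl(0°) eclipsed 2.0; NH2(120°)/H(120°) eclipsed 1.7; SH(240°)/tBu(240°) eclipsed 4.7 → 8.4 kcal/mol.
tBu at 300° (staggered): CN(0°)/tBu(300°) gauche 0.8; CN(0°)/Cl(60°) gauche 0.5; NH2(120°)/Cl(60°) gauche 0.7; SH(240°)/tBu(300°) gauche 1.2 → 3.2 kcal/mol.
The maximum (8.4 kcal/mol) occurs with tBu at 240°.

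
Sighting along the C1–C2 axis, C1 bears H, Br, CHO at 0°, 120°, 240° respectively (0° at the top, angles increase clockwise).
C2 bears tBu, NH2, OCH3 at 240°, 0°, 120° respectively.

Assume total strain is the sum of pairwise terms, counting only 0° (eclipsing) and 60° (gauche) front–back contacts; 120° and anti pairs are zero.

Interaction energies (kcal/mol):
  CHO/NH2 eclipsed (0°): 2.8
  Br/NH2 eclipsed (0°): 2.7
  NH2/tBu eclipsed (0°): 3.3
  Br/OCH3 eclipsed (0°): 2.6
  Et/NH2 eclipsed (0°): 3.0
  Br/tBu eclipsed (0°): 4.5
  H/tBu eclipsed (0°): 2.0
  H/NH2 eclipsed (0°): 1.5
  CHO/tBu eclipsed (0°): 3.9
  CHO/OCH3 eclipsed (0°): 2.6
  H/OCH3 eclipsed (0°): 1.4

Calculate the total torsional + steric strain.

8.0 kcal/mol

This conformer (eclipsed): H–NH2 eclipsed, Br–OCH3 eclipsed, CHO–tBu eclipsed; 1.5 + 2.6 + 3.9 = 8.0 kcal/mol.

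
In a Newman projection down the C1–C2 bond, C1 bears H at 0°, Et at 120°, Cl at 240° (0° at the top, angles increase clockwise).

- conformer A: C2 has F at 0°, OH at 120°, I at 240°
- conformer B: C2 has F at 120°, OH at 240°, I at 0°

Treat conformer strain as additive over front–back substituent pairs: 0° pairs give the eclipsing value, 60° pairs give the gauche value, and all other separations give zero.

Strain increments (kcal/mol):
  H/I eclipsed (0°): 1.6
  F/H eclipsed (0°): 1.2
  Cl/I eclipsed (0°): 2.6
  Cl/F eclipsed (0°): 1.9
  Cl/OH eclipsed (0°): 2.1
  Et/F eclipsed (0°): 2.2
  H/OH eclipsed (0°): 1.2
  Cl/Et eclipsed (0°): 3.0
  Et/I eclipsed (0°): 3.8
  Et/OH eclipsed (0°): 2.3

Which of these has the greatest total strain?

A

A (eclipsed): H–F eclipsed, Et–OH eclipsed, Cl–I eclipsed; 1.2 + 2.3 + 2.6 = 6.1 kcal/mol.
B (eclipsed): H–I eclipsed, Et–F eclipsed, Cl–OH eclipsed; 1.6 + 2.2 + 2.1 = 5.9 kcal/mol.
A has the highest total (6.1 kcal/mol).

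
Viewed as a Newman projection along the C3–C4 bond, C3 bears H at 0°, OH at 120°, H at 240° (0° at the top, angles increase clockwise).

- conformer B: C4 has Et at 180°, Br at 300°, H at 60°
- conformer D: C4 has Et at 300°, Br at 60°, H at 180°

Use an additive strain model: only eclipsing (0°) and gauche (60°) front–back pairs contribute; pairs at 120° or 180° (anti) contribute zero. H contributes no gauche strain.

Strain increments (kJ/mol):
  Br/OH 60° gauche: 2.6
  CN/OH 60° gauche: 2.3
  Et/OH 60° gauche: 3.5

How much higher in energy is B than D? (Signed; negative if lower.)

+0.9 kJ/mol

B (staggered): OH–Et gauche; 3.5 = 3.5 kJ/mol.
D (staggered): OH–Br gauche; 2.6 = 2.6 kJ/mol.
E(B) − E(D) = 3.5 − 2.6 = +0.9 kJ/mol.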